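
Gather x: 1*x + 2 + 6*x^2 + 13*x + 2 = 6*x^2 + 14*x + 4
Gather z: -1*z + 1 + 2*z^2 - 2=2*z^2 - z - 1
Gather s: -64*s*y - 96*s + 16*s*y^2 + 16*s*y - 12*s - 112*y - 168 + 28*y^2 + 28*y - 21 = s*(16*y^2 - 48*y - 108) + 28*y^2 - 84*y - 189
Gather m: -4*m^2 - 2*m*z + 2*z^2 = -4*m^2 - 2*m*z + 2*z^2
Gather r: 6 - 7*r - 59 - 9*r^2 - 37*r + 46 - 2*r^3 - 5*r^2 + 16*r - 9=-2*r^3 - 14*r^2 - 28*r - 16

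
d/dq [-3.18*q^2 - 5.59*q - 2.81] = -6.36*q - 5.59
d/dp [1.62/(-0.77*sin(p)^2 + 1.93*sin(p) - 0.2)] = (2.4948*sin(p) - 3.1266)*cos(p)/(0.77*sin(p)^2 - 1.93*sin(p) + 0.2)^2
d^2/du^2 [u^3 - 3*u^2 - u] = 6*u - 6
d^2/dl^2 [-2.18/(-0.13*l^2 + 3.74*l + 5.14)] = (0.073684*l^2 - 2.119832*l - 2.18*(0.26*l - 3.74)*(0.52*l - 7.48) - 2.913352)/(-0.13*l^2 + 3.74*l + 5.14)^3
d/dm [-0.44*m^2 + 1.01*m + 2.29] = 1.01 - 0.88*m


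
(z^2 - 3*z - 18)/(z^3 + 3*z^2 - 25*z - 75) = (z - 6)/(z^2 - 25)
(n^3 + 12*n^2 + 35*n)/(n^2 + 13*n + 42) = n*(n + 5)/(n + 6)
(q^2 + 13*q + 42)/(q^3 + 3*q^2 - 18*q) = (q + 7)/(q*(q - 3))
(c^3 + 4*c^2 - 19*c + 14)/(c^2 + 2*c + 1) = (c^3 + 4*c^2 - 19*c + 14)/(c^2 + 2*c + 1)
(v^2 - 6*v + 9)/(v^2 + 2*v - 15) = (v - 3)/(v + 5)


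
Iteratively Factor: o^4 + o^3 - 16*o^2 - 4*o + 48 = (o + 2)*(o^3 - o^2 - 14*o + 24) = (o - 3)*(o + 2)*(o^2 + 2*o - 8) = (o - 3)*(o - 2)*(o + 2)*(o + 4)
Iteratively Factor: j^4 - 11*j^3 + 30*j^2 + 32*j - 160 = (j - 4)*(j^3 - 7*j^2 + 2*j + 40) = (j - 4)^2*(j^2 - 3*j - 10) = (j - 4)^2*(j + 2)*(j - 5)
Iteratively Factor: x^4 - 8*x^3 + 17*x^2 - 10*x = (x - 5)*(x^3 - 3*x^2 + 2*x) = (x - 5)*(x - 2)*(x^2 - x) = x*(x - 5)*(x - 2)*(x - 1)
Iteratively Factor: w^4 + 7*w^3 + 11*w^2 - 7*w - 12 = (w + 1)*(w^3 + 6*w^2 + 5*w - 12) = (w + 1)*(w + 4)*(w^2 + 2*w - 3) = (w + 1)*(w + 3)*(w + 4)*(w - 1)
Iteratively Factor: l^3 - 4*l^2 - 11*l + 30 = (l - 2)*(l^2 - 2*l - 15) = (l - 2)*(l + 3)*(l - 5)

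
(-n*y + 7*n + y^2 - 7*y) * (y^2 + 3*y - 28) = -n*y^3 + 4*n*y^2 + 49*n*y - 196*n + y^4 - 4*y^3 - 49*y^2 + 196*y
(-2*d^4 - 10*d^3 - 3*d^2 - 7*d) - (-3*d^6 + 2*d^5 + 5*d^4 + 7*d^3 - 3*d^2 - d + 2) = 3*d^6 - 2*d^5 - 7*d^4 - 17*d^3 - 6*d - 2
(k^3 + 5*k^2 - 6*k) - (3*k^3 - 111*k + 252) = -2*k^3 + 5*k^2 + 105*k - 252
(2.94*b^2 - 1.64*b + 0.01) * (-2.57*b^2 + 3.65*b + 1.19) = -7.5558*b^4 + 14.9458*b^3 - 2.5131*b^2 - 1.9151*b + 0.0119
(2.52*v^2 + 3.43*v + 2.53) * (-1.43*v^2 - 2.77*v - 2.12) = -3.6036*v^4 - 11.8853*v^3 - 18.4614*v^2 - 14.2797*v - 5.3636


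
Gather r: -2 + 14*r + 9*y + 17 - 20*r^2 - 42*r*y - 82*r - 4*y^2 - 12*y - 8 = -20*r^2 + r*(-42*y - 68) - 4*y^2 - 3*y + 7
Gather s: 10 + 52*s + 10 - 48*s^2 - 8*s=-48*s^2 + 44*s + 20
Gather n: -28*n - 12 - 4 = -28*n - 16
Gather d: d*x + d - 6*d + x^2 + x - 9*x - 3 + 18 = d*(x - 5) + x^2 - 8*x + 15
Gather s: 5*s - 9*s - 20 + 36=16 - 4*s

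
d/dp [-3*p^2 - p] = -6*p - 1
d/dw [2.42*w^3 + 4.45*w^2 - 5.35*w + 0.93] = 7.26*w^2 + 8.9*w - 5.35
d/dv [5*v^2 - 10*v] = 10*v - 10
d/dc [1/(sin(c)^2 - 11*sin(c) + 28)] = (11 - 2*sin(c))*cos(c)/(sin(c)^2 - 11*sin(c) + 28)^2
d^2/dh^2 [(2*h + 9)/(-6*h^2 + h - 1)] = 2*(-(2*h + 9)*(12*h - 1)^2 + 4*(9*h + 13)*(6*h^2 - h + 1))/(6*h^2 - h + 1)^3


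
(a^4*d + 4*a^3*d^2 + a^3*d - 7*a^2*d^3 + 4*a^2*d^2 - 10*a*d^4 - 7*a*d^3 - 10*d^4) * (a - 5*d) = a^5*d - a^4*d^2 + a^4*d - 27*a^3*d^3 - a^3*d^2 + 25*a^2*d^4 - 27*a^2*d^3 + 50*a*d^5 + 25*a*d^4 + 50*d^5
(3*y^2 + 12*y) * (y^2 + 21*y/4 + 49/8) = 3*y^4 + 111*y^3/4 + 651*y^2/8 + 147*y/2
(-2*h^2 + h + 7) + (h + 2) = -2*h^2 + 2*h + 9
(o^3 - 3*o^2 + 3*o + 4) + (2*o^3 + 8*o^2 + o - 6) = 3*o^3 + 5*o^2 + 4*o - 2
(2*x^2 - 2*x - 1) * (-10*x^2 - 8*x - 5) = -20*x^4 + 4*x^3 + 16*x^2 + 18*x + 5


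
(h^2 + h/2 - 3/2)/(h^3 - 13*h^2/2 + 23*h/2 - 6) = (2*h + 3)/(2*h^2 - 11*h + 12)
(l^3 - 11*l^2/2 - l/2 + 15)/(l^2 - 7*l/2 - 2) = (-2*l^3 + 11*l^2 + l - 30)/(-2*l^2 + 7*l + 4)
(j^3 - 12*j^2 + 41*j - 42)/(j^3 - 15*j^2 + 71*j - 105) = (j - 2)/(j - 5)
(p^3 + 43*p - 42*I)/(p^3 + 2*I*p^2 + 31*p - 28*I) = (p - 6*I)/(p - 4*I)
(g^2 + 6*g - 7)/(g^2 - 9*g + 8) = (g + 7)/(g - 8)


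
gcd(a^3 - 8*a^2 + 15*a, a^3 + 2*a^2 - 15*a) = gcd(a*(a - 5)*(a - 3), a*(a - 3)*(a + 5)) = a^2 - 3*a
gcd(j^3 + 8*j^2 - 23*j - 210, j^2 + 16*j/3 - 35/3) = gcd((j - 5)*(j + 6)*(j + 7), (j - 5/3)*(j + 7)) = j + 7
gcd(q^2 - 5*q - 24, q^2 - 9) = q + 3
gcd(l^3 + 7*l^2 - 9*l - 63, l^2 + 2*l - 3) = l + 3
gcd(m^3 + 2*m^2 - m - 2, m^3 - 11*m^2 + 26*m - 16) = m - 1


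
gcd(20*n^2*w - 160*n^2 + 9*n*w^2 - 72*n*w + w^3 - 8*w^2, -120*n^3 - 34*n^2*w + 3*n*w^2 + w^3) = 20*n^2 + 9*n*w + w^2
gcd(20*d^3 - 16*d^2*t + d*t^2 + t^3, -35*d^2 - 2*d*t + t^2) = 5*d + t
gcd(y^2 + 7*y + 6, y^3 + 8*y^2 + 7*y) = y + 1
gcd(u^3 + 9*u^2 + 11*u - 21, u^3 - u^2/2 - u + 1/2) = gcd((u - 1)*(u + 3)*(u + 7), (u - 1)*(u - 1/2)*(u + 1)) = u - 1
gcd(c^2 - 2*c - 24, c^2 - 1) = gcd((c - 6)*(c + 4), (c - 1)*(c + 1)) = 1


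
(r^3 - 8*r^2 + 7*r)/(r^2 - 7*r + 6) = r*(r - 7)/(r - 6)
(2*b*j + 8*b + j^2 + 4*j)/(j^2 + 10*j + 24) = (2*b + j)/(j + 6)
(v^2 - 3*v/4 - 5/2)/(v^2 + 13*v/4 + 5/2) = (v - 2)/(v + 2)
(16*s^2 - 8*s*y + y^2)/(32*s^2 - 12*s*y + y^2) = (-4*s + y)/(-8*s + y)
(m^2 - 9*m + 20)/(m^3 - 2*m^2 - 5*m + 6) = (m^2 - 9*m + 20)/(m^3 - 2*m^2 - 5*m + 6)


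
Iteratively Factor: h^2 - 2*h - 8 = (h + 2)*(h - 4)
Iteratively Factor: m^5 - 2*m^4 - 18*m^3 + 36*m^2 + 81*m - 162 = (m + 3)*(m^4 - 5*m^3 - 3*m^2 + 45*m - 54) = (m + 3)^2*(m^3 - 8*m^2 + 21*m - 18) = (m - 3)*(m + 3)^2*(m^2 - 5*m + 6) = (m - 3)^2*(m + 3)^2*(m - 2)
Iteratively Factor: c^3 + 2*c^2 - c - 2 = (c + 1)*(c^2 + c - 2) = (c - 1)*(c + 1)*(c + 2)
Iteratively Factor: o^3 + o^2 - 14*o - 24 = (o + 3)*(o^2 - 2*o - 8) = (o - 4)*(o + 3)*(o + 2)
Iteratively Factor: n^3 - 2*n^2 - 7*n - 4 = (n + 1)*(n^2 - 3*n - 4) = (n + 1)^2*(n - 4)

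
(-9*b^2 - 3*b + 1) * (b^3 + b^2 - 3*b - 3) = -9*b^5 - 12*b^4 + 25*b^3 + 37*b^2 + 6*b - 3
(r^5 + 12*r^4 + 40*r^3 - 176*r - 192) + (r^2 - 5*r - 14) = r^5 + 12*r^4 + 40*r^3 + r^2 - 181*r - 206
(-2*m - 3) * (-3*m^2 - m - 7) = 6*m^3 + 11*m^2 + 17*m + 21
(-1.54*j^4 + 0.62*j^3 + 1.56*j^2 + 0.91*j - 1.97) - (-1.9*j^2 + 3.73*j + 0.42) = -1.54*j^4 + 0.62*j^3 + 3.46*j^2 - 2.82*j - 2.39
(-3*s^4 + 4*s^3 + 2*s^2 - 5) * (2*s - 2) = -6*s^5 + 14*s^4 - 4*s^3 - 4*s^2 - 10*s + 10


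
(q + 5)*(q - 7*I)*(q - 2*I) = q^3 + 5*q^2 - 9*I*q^2 - 14*q - 45*I*q - 70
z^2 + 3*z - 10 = (z - 2)*(z + 5)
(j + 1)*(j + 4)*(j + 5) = j^3 + 10*j^2 + 29*j + 20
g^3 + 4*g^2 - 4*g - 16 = (g - 2)*(g + 2)*(g + 4)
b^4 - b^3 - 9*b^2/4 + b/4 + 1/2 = (b - 2)*(b - 1/2)*(b + 1/2)*(b + 1)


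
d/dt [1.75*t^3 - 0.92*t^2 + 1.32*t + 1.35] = 5.25*t^2 - 1.84*t + 1.32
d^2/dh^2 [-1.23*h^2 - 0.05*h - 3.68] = -2.46000000000000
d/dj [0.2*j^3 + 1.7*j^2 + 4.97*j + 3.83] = 0.6*j^2 + 3.4*j + 4.97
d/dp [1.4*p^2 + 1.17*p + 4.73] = 2.8*p + 1.17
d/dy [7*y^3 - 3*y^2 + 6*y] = 21*y^2 - 6*y + 6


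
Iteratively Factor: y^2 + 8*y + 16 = (y + 4)*(y + 4)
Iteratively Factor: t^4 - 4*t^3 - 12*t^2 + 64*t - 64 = (t + 4)*(t^3 - 8*t^2 + 20*t - 16) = (t - 4)*(t + 4)*(t^2 - 4*t + 4) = (t - 4)*(t - 2)*(t + 4)*(t - 2)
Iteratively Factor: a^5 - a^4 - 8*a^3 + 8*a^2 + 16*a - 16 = (a - 2)*(a^4 + a^3 - 6*a^2 - 4*a + 8) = (a - 2)*(a + 2)*(a^3 - a^2 - 4*a + 4) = (a - 2)^2*(a + 2)*(a^2 + a - 2) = (a - 2)^2*(a - 1)*(a + 2)*(a + 2)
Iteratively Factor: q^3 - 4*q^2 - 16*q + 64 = (q - 4)*(q^2 - 16) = (q - 4)*(q + 4)*(q - 4)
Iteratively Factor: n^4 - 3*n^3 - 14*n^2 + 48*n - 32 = (n - 2)*(n^3 - n^2 - 16*n + 16) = (n - 4)*(n - 2)*(n^2 + 3*n - 4) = (n - 4)*(n - 2)*(n - 1)*(n + 4)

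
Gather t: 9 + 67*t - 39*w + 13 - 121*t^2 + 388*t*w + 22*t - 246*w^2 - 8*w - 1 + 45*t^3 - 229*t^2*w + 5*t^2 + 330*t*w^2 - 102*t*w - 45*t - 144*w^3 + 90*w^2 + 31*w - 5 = 45*t^3 + t^2*(-229*w - 116) + t*(330*w^2 + 286*w + 44) - 144*w^3 - 156*w^2 - 16*w + 16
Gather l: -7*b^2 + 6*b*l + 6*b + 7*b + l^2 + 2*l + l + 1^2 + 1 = -7*b^2 + 13*b + l^2 + l*(6*b + 3) + 2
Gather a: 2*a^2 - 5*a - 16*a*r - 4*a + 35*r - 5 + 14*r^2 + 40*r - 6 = 2*a^2 + a*(-16*r - 9) + 14*r^2 + 75*r - 11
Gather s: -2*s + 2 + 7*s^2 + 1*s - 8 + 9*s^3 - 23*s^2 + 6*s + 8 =9*s^3 - 16*s^2 + 5*s + 2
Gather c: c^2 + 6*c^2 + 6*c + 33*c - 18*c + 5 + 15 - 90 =7*c^2 + 21*c - 70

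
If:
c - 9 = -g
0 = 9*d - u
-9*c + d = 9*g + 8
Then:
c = 9 - g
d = 89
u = 801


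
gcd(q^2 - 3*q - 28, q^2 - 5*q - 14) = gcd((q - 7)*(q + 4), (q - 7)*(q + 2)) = q - 7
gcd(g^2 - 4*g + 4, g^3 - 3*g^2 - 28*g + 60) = g - 2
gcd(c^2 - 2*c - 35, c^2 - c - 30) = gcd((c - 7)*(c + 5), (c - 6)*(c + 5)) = c + 5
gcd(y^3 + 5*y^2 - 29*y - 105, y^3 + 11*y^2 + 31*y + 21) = y^2 + 10*y + 21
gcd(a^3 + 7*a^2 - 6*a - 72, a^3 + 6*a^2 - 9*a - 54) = a^2 + 3*a - 18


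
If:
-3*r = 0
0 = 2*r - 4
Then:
No Solution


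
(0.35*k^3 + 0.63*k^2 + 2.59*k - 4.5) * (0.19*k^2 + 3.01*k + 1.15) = 0.0665*k^5 + 1.1732*k^4 + 2.7909*k^3 + 7.6654*k^2 - 10.5665*k - 5.175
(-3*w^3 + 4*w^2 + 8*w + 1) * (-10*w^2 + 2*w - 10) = 30*w^5 - 46*w^4 - 42*w^3 - 34*w^2 - 78*w - 10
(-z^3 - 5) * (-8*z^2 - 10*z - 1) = 8*z^5 + 10*z^4 + z^3 + 40*z^2 + 50*z + 5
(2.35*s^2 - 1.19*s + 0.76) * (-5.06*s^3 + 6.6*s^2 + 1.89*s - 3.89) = -11.891*s^5 + 21.5314*s^4 - 7.2581*s^3 - 6.3746*s^2 + 6.0655*s - 2.9564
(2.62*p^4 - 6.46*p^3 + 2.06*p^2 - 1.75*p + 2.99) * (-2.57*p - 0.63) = -6.7334*p^5 + 14.9516*p^4 - 1.2244*p^3 + 3.1997*p^2 - 6.5818*p - 1.8837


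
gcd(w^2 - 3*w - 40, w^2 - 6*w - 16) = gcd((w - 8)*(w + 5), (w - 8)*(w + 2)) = w - 8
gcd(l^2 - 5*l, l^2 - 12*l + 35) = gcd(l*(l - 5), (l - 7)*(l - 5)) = l - 5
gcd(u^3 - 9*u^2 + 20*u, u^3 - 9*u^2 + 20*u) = u^3 - 9*u^2 + 20*u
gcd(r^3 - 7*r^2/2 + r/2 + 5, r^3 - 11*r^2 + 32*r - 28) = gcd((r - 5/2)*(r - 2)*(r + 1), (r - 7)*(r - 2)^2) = r - 2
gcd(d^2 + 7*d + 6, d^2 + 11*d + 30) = d + 6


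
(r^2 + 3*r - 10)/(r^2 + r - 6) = (r + 5)/(r + 3)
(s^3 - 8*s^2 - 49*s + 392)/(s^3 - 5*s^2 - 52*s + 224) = (s - 7)/(s - 4)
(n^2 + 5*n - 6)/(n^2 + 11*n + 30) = (n - 1)/(n + 5)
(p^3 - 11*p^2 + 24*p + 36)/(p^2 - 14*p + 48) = (p^2 - 5*p - 6)/(p - 8)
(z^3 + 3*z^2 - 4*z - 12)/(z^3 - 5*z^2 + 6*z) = (z^2 + 5*z + 6)/(z*(z - 3))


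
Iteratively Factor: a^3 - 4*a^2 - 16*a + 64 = (a - 4)*(a^2 - 16) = (a - 4)^2*(a + 4)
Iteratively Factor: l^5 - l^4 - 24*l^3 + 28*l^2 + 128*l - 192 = (l - 2)*(l^4 + l^3 - 22*l^2 - 16*l + 96) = (l - 2)^2*(l^3 + 3*l^2 - 16*l - 48) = (l - 2)^2*(l + 3)*(l^2 - 16) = (l - 4)*(l - 2)^2*(l + 3)*(l + 4)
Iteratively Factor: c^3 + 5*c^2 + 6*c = (c)*(c^2 + 5*c + 6) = c*(c + 3)*(c + 2)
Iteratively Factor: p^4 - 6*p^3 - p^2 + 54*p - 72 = (p + 3)*(p^3 - 9*p^2 + 26*p - 24) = (p - 2)*(p + 3)*(p^2 - 7*p + 12) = (p - 4)*(p - 2)*(p + 3)*(p - 3)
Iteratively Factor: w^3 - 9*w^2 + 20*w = (w)*(w^2 - 9*w + 20) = w*(w - 4)*(w - 5)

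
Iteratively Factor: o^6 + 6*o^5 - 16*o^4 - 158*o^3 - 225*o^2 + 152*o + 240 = (o + 4)*(o^5 + 2*o^4 - 24*o^3 - 62*o^2 + 23*o + 60) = (o - 5)*(o + 4)*(o^4 + 7*o^3 + 11*o^2 - 7*o - 12) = (o - 5)*(o + 4)^2*(o^3 + 3*o^2 - o - 3) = (o - 5)*(o - 1)*(o + 4)^2*(o^2 + 4*o + 3) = (o - 5)*(o - 1)*(o + 3)*(o + 4)^2*(o + 1)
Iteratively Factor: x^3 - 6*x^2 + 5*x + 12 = (x + 1)*(x^2 - 7*x + 12) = (x - 3)*(x + 1)*(x - 4)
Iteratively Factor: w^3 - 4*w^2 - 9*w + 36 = (w - 4)*(w^2 - 9) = (w - 4)*(w + 3)*(w - 3)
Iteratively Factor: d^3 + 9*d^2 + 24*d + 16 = (d + 1)*(d^2 + 8*d + 16) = (d + 1)*(d + 4)*(d + 4)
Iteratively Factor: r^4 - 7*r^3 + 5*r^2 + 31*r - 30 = (r + 2)*(r^3 - 9*r^2 + 23*r - 15) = (r - 3)*(r + 2)*(r^2 - 6*r + 5) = (r - 5)*(r - 3)*(r + 2)*(r - 1)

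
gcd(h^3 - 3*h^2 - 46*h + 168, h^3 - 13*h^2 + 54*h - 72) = h^2 - 10*h + 24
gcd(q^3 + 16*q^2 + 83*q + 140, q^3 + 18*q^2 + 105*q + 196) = q^2 + 11*q + 28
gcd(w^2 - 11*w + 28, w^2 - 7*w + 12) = w - 4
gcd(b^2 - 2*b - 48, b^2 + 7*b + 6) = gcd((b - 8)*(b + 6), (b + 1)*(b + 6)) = b + 6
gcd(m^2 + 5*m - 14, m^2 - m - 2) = m - 2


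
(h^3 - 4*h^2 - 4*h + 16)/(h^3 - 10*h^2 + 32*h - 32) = (h + 2)/(h - 4)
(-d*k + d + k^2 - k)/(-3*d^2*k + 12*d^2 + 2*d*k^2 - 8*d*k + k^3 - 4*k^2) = (k - 1)/(3*d*k - 12*d + k^2 - 4*k)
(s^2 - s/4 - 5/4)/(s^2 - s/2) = (4*s^2 - s - 5)/(2*s*(2*s - 1))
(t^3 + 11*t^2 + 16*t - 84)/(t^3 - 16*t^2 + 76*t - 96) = (t^2 + 13*t + 42)/(t^2 - 14*t + 48)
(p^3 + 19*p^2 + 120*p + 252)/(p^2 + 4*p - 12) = (p^2 + 13*p + 42)/(p - 2)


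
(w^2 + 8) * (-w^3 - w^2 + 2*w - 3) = -w^5 - w^4 - 6*w^3 - 11*w^2 + 16*w - 24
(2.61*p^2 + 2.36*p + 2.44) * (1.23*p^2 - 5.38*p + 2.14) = 3.2103*p^4 - 11.139*p^3 - 4.1102*p^2 - 8.0768*p + 5.2216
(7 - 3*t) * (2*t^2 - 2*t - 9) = -6*t^3 + 20*t^2 + 13*t - 63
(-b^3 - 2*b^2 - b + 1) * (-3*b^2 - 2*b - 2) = 3*b^5 + 8*b^4 + 9*b^3 + 3*b^2 - 2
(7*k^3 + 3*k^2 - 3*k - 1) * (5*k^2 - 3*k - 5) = 35*k^5 - 6*k^4 - 59*k^3 - 11*k^2 + 18*k + 5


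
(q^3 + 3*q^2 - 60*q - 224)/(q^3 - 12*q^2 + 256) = (q + 7)/(q - 8)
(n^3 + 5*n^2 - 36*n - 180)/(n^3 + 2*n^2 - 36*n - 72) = (n + 5)/(n + 2)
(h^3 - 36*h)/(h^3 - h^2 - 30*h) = (h + 6)/(h + 5)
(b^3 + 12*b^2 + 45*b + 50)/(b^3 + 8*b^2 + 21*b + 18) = (b^2 + 10*b + 25)/(b^2 + 6*b + 9)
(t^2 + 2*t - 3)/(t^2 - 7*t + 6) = (t + 3)/(t - 6)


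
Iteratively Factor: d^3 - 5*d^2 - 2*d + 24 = (d - 4)*(d^2 - d - 6) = (d - 4)*(d + 2)*(d - 3)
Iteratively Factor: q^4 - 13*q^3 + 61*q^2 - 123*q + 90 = (q - 5)*(q^3 - 8*q^2 + 21*q - 18) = (q - 5)*(q - 2)*(q^2 - 6*q + 9) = (q - 5)*(q - 3)*(q - 2)*(q - 3)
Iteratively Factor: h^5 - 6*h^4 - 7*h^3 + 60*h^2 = (h)*(h^4 - 6*h^3 - 7*h^2 + 60*h) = h*(h - 4)*(h^3 - 2*h^2 - 15*h) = h^2*(h - 4)*(h^2 - 2*h - 15) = h^2*(h - 4)*(h + 3)*(h - 5)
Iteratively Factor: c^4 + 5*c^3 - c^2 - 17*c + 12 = (c + 3)*(c^3 + 2*c^2 - 7*c + 4) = (c - 1)*(c + 3)*(c^2 + 3*c - 4) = (c - 1)^2*(c + 3)*(c + 4)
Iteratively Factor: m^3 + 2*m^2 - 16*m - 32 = (m + 2)*(m^2 - 16) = (m - 4)*(m + 2)*(m + 4)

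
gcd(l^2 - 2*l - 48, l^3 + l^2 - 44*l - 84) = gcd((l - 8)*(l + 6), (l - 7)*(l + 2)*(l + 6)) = l + 6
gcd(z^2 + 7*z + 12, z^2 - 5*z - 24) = z + 3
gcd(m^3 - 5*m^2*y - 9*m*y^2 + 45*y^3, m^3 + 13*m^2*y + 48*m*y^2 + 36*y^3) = 1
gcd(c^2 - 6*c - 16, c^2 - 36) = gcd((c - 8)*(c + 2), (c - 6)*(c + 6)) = 1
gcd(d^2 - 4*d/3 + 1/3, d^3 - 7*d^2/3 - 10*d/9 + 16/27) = d - 1/3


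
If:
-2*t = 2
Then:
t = -1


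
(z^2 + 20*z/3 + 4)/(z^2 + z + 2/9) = 3*(z + 6)/(3*z + 1)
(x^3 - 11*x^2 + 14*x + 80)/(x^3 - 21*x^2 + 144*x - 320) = (x + 2)/(x - 8)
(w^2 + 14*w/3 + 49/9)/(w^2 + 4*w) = (9*w^2 + 42*w + 49)/(9*w*(w + 4))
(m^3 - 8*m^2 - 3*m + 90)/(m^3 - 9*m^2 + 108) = (m - 5)/(m - 6)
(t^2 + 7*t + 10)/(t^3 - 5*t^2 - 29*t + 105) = (t + 2)/(t^2 - 10*t + 21)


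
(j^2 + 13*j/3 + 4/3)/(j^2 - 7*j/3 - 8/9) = 3*(j + 4)/(3*j - 8)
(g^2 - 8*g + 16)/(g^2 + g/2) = 2*(g^2 - 8*g + 16)/(g*(2*g + 1))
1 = 1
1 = 1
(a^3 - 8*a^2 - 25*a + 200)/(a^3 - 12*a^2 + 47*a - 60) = (a^2 - 3*a - 40)/(a^2 - 7*a + 12)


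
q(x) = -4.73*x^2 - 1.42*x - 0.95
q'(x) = -9.46*x - 1.42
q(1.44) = -12.80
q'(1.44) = -15.04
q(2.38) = -31.12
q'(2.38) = -23.93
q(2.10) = -24.79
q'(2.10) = -21.29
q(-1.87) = -14.83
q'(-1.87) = 16.27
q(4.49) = -102.68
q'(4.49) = -43.90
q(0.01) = -0.96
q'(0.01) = -1.51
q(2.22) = -27.41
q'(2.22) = -22.42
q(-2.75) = -32.82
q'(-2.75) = 24.60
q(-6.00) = -162.71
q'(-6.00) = 55.34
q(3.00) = -47.78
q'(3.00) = -29.80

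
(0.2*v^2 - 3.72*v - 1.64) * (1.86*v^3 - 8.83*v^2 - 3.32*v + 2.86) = 0.372*v^5 - 8.6852*v^4 + 29.1332*v^3 + 27.4036*v^2 - 5.1944*v - 4.6904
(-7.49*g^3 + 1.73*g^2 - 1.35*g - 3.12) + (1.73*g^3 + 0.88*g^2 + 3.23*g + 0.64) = -5.76*g^3 + 2.61*g^2 + 1.88*g - 2.48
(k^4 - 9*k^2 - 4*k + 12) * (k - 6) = k^5 - 6*k^4 - 9*k^3 + 50*k^2 + 36*k - 72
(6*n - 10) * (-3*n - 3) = -18*n^2 + 12*n + 30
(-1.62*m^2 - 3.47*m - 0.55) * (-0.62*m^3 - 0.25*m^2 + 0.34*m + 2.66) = 1.0044*m^5 + 2.5564*m^4 + 0.6577*m^3 - 5.3515*m^2 - 9.4172*m - 1.463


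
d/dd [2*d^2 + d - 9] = 4*d + 1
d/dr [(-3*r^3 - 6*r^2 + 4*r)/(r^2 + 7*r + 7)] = (-3*r^4 - 42*r^3 - 109*r^2 - 84*r + 28)/(r^4 + 14*r^3 + 63*r^2 + 98*r + 49)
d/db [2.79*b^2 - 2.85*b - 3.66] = 5.58*b - 2.85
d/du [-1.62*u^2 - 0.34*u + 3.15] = -3.24*u - 0.34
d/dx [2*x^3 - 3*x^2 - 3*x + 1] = 6*x^2 - 6*x - 3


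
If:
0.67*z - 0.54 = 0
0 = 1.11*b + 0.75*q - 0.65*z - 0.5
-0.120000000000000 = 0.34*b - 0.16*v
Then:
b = 0.470588235294118*v - 0.352941176470588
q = 1.8875270705297 - 0.696470588235294*v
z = 0.81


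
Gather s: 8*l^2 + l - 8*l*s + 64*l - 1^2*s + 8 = 8*l^2 + 65*l + s*(-8*l - 1) + 8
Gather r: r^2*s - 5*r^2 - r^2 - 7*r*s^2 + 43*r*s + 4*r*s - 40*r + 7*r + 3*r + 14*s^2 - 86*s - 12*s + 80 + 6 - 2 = r^2*(s - 6) + r*(-7*s^2 + 47*s - 30) + 14*s^2 - 98*s + 84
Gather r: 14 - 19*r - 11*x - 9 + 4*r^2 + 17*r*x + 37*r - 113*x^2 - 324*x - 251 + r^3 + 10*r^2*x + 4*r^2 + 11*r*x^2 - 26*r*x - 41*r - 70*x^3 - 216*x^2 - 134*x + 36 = r^3 + r^2*(10*x + 8) + r*(11*x^2 - 9*x - 23) - 70*x^3 - 329*x^2 - 469*x - 210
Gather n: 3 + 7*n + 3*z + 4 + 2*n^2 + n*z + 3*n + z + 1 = 2*n^2 + n*(z + 10) + 4*z + 8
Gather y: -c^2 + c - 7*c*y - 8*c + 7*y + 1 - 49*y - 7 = -c^2 - 7*c + y*(-7*c - 42) - 6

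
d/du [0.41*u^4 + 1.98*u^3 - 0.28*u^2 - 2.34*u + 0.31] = 1.64*u^3 + 5.94*u^2 - 0.56*u - 2.34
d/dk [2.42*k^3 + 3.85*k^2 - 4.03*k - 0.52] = 7.26*k^2 + 7.7*k - 4.03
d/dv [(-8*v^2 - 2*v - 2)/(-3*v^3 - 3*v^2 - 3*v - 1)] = 4*(-6*v^4 - 3*v^3 + v - 1)/(9*v^6 + 18*v^5 + 27*v^4 + 24*v^3 + 15*v^2 + 6*v + 1)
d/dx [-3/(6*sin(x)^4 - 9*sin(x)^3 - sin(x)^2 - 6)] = 3*(24*sin(x)^2 - 27*sin(x) - 2)*sin(x)*cos(x)/(-6*sin(x)^4 + 9*sin(x)^3 + sin(x)^2 + 6)^2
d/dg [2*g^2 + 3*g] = 4*g + 3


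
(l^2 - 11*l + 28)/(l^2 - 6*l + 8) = (l - 7)/(l - 2)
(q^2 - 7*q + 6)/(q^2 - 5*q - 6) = (q - 1)/(q + 1)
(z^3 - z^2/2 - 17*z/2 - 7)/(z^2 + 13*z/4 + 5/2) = 2*(2*z^2 - 5*z - 7)/(4*z + 5)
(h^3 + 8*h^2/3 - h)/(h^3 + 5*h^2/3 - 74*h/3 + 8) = h*(h + 3)/(h^2 + 2*h - 24)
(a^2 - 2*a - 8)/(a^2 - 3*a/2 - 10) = 2*(a + 2)/(2*a + 5)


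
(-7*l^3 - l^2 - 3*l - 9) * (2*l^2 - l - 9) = -14*l^5 + 5*l^4 + 58*l^3 - 6*l^2 + 36*l + 81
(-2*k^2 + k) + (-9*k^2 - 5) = -11*k^2 + k - 5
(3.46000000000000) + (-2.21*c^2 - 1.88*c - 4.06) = -2.21*c^2 - 1.88*c - 0.6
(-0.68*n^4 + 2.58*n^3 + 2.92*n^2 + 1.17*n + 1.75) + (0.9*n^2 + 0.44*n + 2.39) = -0.68*n^4 + 2.58*n^3 + 3.82*n^2 + 1.61*n + 4.14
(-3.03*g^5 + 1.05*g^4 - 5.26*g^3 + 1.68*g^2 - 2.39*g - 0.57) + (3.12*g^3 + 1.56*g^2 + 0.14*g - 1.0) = -3.03*g^5 + 1.05*g^4 - 2.14*g^3 + 3.24*g^2 - 2.25*g - 1.57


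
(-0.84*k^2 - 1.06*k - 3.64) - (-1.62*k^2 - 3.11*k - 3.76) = 0.78*k^2 + 2.05*k + 0.12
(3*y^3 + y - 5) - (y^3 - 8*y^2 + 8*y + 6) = 2*y^3 + 8*y^2 - 7*y - 11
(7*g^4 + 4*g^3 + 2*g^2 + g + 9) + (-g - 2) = 7*g^4 + 4*g^3 + 2*g^2 + 7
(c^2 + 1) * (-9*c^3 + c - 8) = -9*c^5 - 8*c^3 - 8*c^2 + c - 8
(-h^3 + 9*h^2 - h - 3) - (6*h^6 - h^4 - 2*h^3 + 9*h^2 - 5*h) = -6*h^6 + h^4 + h^3 + 4*h - 3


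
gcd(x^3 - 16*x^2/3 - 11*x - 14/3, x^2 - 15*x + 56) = x - 7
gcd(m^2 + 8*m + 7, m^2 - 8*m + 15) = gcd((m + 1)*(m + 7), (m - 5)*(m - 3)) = 1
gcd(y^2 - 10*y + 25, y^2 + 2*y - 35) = y - 5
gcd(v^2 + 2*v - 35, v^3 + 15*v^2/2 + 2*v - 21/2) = v + 7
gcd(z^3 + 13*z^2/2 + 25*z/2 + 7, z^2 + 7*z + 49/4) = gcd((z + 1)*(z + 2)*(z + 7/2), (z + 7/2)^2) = z + 7/2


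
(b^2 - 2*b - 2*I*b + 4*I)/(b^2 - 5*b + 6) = (b - 2*I)/(b - 3)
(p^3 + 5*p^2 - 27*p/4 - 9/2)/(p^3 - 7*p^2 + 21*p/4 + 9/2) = (p + 6)/(p - 6)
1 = 1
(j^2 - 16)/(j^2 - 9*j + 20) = (j + 4)/(j - 5)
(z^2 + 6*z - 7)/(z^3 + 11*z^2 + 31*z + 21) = (z - 1)/(z^2 + 4*z + 3)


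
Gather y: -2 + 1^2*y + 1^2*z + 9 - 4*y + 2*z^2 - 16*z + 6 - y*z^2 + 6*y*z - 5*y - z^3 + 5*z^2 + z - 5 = y*(-z^2 + 6*z - 8) - z^3 + 7*z^2 - 14*z + 8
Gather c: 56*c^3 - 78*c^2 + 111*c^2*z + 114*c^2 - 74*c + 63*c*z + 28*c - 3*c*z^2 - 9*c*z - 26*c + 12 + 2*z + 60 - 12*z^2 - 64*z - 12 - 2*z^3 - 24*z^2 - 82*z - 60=56*c^3 + c^2*(111*z + 36) + c*(-3*z^2 + 54*z - 72) - 2*z^3 - 36*z^2 - 144*z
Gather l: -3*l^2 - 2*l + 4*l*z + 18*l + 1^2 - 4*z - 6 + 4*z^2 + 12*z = -3*l^2 + l*(4*z + 16) + 4*z^2 + 8*z - 5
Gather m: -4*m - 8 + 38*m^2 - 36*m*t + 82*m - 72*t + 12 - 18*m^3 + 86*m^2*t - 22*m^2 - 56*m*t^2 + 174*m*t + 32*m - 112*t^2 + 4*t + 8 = -18*m^3 + m^2*(86*t + 16) + m*(-56*t^2 + 138*t + 110) - 112*t^2 - 68*t + 12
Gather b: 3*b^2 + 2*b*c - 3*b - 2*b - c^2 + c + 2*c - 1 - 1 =3*b^2 + b*(2*c - 5) - c^2 + 3*c - 2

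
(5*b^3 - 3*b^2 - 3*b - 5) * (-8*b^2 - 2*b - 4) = -40*b^5 + 14*b^4 + 10*b^3 + 58*b^2 + 22*b + 20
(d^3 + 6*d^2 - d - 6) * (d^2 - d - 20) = d^5 + 5*d^4 - 27*d^3 - 125*d^2 + 26*d + 120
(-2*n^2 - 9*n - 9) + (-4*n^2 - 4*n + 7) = -6*n^2 - 13*n - 2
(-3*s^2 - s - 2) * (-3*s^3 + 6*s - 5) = 9*s^5 + 3*s^4 - 12*s^3 + 9*s^2 - 7*s + 10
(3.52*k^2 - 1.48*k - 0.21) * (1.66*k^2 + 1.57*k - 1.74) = 5.8432*k^4 + 3.0696*k^3 - 8.797*k^2 + 2.2455*k + 0.3654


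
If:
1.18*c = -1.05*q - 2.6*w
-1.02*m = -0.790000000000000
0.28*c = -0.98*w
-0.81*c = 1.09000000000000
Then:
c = -1.35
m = 0.77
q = 0.56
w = 0.38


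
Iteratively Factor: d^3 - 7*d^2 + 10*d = (d)*(d^2 - 7*d + 10) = d*(d - 2)*(d - 5)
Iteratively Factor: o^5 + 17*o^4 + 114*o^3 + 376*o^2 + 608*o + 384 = (o + 4)*(o^4 + 13*o^3 + 62*o^2 + 128*o + 96) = (o + 2)*(o + 4)*(o^3 + 11*o^2 + 40*o + 48) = (o + 2)*(o + 4)^2*(o^2 + 7*o + 12) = (o + 2)*(o + 4)^3*(o + 3)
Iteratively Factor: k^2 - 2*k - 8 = (k + 2)*(k - 4)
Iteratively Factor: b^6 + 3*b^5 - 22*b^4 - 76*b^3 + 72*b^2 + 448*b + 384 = (b + 2)*(b^5 + b^4 - 24*b^3 - 28*b^2 + 128*b + 192) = (b - 4)*(b + 2)*(b^4 + 5*b^3 - 4*b^2 - 44*b - 48) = (b - 4)*(b + 2)*(b + 4)*(b^3 + b^2 - 8*b - 12) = (b - 4)*(b - 3)*(b + 2)*(b + 4)*(b^2 + 4*b + 4) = (b - 4)*(b - 3)*(b + 2)^2*(b + 4)*(b + 2)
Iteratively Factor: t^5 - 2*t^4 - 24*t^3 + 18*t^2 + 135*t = (t - 3)*(t^4 + t^3 - 21*t^2 - 45*t) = (t - 3)*(t + 3)*(t^3 - 2*t^2 - 15*t) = (t - 5)*(t - 3)*(t + 3)*(t^2 + 3*t) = (t - 5)*(t - 3)*(t + 3)^2*(t)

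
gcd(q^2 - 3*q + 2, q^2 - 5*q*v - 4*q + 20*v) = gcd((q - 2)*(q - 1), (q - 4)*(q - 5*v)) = 1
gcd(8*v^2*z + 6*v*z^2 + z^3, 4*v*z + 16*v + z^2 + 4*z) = 4*v + z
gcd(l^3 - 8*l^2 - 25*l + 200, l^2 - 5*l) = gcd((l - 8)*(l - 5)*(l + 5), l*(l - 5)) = l - 5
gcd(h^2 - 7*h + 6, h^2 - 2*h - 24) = h - 6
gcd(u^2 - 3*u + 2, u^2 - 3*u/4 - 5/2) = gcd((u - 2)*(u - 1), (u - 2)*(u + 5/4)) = u - 2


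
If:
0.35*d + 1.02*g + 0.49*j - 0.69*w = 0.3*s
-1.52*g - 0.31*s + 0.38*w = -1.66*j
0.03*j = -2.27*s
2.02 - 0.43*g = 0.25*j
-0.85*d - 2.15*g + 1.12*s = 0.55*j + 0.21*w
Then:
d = -10.15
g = 3.19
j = 2.59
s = -0.03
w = 1.43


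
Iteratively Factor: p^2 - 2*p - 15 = (p - 5)*(p + 3)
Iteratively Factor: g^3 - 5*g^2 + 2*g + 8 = (g - 2)*(g^2 - 3*g - 4) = (g - 4)*(g - 2)*(g + 1)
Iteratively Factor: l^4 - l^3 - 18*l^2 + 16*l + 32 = (l + 4)*(l^3 - 5*l^2 + 2*l + 8) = (l - 4)*(l + 4)*(l^2 - l - 2) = (l - 4)*(l + 1)*(l + 4)*(l - 2)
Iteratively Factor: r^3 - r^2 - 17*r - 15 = (r + 3)*(r^2 - 4*r - 5) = (r + 1)*(r + 3)*(r - 5)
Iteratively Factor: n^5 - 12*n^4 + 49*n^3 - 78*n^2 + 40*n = (n - 2)*(n^4 - 10*n^3 + 29*n^2 - 20*n) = n*(n - 2)*(n^3 - 10*n^2 + 29*n - 20) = n*(n - 2)*(n - 1)*(n^2 - 9*n + 20) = n*(n - 5)*(n - 2)*(n - 1)*(n - 4)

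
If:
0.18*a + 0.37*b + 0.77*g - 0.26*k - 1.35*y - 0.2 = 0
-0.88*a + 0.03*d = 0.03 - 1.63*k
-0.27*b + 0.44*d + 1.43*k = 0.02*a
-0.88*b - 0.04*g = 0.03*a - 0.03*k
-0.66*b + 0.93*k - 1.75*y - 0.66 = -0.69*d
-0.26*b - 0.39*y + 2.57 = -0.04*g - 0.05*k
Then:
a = -17.56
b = -0.34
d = 31.63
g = 13.21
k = -10.04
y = 6.89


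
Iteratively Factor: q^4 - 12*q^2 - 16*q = (q - 4)*(q^3 + 4*q^2 + 4*q) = (q - 4)*(q + 2)*(q^2 + 2*q) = q*(q - 4)*(q + 2)*(q + 2)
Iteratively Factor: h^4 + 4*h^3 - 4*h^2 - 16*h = (h + 2)*(h^3 + 2*h^2 - 8*h) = (h - 2)*(h + 2)*(h^2 + 4*h) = (h - 2)*(h + 2)*(h + 4)*(h)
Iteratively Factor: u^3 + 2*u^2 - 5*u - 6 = (u + 1)*(u^2 + u - 6) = (u + 1)*(u + 3)*(u - 2)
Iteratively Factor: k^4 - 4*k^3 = (k)*(k^3 - 4*k^2) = k^2*(k^2 - 4*k) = k^2*(k - 4)*(k)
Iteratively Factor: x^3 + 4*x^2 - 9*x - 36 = (x - 3)*(x^2 + 7*x + 12) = (x - 3)*(x + 3)*(x + 4)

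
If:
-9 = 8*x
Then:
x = -9/8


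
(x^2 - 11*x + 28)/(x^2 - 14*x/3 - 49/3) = 3*(x - 4)/(3*x + 7)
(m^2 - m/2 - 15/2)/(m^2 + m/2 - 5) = (m - 3)/(m - 2)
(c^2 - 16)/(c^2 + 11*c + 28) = (c - 4)/(c + 7)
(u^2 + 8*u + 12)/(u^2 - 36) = (u + 2)/(u - 6)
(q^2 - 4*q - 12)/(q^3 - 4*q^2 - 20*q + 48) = (q + 2)/(q^2 + 2*q - 8)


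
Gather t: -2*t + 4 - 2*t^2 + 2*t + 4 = 8 - 2*t^2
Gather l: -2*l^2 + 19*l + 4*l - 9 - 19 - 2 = -2*l^2 + 23*l - 30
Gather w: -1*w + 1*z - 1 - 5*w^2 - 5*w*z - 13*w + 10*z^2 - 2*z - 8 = -5*w^2 + w*(-5*z - 14) + 10*z^2 - z - 9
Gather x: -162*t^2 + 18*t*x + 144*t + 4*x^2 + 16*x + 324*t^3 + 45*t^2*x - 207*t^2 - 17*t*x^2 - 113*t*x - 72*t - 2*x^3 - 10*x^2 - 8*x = 324*t^3 - 369*t^2 + 72*t - 2*x^3 + x^2*(-17*t - 6) + x*(45*t^2 - 95*t + 8)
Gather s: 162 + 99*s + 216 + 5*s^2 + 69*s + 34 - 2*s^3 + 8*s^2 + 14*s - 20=-2*s^3 + 13*s^2 + 182*s + 392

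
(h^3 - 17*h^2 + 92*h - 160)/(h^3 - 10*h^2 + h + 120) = (h - 4)/(h + 3)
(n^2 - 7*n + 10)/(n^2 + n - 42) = (n^2 - 7*n + 10)/(n^2 + n - 42)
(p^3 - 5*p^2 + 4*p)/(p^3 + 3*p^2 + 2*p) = (p^2 - 5*p + 4)/(p^2 + 3*p + 2)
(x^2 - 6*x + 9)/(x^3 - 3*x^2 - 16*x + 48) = (x - 3)/(x^2 - 16)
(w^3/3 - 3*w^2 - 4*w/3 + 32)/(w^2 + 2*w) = (w^3 - 9*w^2 - 4*w + 96)/(3*w*(w + 2))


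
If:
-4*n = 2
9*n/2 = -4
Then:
No Solution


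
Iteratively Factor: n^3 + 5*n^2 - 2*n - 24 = (n - 2)*(n^2 + 7*n + 12) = (n - 2)*(n + 4)*(n + 3)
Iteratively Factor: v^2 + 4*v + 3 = (v + 3)*(v + 1)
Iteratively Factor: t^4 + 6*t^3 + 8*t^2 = (t + 4)*(t^3 + 2*t^2) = t*(t + 4)*(t^2 + 2*t) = t*(t + 2)*(t + 4)*(t)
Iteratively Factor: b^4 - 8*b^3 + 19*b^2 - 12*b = (b)*(b^3 - 8*b^2 + 19*b - 12) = b*(b - 4)*(b^2 - 4*b + 3) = b*(b - 4)*(b - 1)*(b - 3)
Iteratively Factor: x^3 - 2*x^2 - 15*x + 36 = (x - 3)*(x^2 + x - 12) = (x - 3)^2*(x + 4)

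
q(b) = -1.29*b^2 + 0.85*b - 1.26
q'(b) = 0.85 - 2.58*b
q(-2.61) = -12.27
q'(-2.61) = 7.58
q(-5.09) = -39.01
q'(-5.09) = 13.98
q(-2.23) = -9.57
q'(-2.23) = 6.60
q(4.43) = -22.81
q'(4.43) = -10.58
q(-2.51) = -11.52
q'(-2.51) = 7.33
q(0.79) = -1.39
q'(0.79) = -1.19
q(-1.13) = -3.87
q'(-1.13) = 3.77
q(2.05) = -4.94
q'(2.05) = -4.44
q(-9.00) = -113.40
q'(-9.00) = 24.07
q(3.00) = -10.32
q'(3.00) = -6.89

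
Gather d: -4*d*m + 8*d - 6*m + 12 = d*(8 - 4*m) - 6*m + 12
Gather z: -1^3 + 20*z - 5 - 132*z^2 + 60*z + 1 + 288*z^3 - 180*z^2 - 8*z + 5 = 288*z^3 - 312*z^2 + 72*z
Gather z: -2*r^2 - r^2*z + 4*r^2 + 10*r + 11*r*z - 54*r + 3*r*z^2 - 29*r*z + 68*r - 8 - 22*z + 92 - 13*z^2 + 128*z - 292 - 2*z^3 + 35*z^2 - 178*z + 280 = 2*r^2 + 24*r - 2*z^3 + z^2*(3*r + 22) + z*(-r^2 - 18*r - 72) + 72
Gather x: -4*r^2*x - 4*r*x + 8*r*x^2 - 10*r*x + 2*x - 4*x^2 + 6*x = x^2*(8*r - 4) + x*(-4*r^2 - 14*r + 8)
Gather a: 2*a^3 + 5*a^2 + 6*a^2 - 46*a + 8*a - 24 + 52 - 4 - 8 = 2*a^3 + 11*a^2 - 38*a + 16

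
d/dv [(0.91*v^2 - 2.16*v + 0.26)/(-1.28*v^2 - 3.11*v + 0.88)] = (-5.5949*v^2 + 2.2672*v - 1.0922)/(1.6384*v^4 + 7.9616*v^3 + 7.4193*v^2 - 5.4736*v + 0.7744)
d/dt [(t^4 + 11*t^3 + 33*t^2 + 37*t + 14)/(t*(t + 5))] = 2*(t^5 + 13*t^4 + 55*t^3 + 64*t^2 - 14*t - 35)/(t^2*(t^2 + 10*t + 25))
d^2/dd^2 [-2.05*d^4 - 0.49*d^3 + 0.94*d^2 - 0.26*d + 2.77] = -24.6*d^2 - 2.94*d + 1.88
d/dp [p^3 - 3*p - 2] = 3*p^2 - 3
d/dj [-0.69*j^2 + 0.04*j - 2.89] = 0.04 - 1.38*j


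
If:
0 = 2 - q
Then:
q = 2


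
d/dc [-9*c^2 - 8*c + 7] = -18*c - 8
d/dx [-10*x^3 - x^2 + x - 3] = -30*x^2 - 2*x + 1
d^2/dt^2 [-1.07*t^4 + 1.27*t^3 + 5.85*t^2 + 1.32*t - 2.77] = -12.84*t^2 + 7.62*t + 11.7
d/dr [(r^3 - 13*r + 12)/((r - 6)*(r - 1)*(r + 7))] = 30*(-2*r - 1)/(r^4 + 2*r^3 - 83*r^2 - 84*r + 1764)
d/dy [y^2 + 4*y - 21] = 2*y + 4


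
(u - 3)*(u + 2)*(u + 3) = u^3 + 2*u^2 - 9*u - 18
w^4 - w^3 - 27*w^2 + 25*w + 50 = (w - 5)*(w - 2)*(w + 1)*(w + 5)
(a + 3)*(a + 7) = a^2 + 10*a + 21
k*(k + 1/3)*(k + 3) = k^3 + 10*k^2/3 + k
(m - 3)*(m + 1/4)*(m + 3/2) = m^3 - 5*m^2/4 - 39*m/8 - 9/8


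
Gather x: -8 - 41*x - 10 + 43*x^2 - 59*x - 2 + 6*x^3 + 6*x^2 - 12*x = 6*x^3 + 49*x^2 - 112*x - 20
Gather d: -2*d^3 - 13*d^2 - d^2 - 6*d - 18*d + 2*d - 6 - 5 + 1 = -2*d^3 - 14*d^2 - 22*d - 10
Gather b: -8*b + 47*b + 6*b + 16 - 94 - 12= 45*b - 90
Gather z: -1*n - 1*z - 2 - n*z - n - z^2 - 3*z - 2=-2*n - z^2 + z*(-n - 4) - 4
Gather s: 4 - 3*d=4 - 3*d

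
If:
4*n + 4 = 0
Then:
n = -1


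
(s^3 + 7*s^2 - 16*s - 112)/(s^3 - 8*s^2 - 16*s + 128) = (s + 7)/(s - 8)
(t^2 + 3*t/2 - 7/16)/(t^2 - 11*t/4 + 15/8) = (16*t^2 + 24*t - 7)/(2*(8*t^2 - 22*t + 15))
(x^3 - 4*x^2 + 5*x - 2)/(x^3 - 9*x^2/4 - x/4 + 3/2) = 4*(x - 1)/(4*x + 3)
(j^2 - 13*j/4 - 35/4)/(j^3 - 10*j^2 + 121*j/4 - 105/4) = (4*j + 7)/(4*j^2 - 20*j + 21)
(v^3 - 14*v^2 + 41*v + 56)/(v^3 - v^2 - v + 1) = (v^2 - 15*v + 56)/(v^2 - 2*v + 1)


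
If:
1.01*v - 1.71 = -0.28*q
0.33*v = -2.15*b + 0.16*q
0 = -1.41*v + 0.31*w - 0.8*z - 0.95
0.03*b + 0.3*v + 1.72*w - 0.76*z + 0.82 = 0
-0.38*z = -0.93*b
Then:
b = 1.45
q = 14.64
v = -2.36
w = 1.48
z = 3.55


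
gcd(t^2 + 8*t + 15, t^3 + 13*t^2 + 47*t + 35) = t + 5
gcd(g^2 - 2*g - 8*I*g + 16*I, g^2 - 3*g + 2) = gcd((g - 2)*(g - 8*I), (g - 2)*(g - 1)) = g - 2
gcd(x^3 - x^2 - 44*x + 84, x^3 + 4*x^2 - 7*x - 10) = x - 2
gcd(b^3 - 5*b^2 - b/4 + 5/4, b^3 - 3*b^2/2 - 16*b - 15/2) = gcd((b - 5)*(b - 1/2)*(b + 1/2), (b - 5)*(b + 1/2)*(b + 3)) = b^2 - 9*b/2 - 5/2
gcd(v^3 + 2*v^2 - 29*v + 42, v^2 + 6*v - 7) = v + 7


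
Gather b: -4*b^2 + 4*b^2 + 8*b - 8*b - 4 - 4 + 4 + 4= 0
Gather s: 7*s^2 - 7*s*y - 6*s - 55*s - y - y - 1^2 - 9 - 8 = 7*s^2 + s*(-7*y - 61) - 2*y - 18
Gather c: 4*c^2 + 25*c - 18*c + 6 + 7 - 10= 4*c^2 + 7*c + 3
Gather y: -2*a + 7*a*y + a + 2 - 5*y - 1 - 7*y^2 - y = -a - 7*y^2 + y*(7*a - 6) + 1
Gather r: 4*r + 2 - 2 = 4*r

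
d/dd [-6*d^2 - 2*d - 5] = -12*d - 2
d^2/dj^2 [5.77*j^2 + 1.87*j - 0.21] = 11.5400000000000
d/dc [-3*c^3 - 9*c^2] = 9*c*(-c - 2)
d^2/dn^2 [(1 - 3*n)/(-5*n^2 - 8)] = 10*(20*n^2*(3*n - 1) + (1 - 9*n)*(5*n^2 + 8))/(5*n^2 + 8)^3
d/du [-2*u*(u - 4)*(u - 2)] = -6*u^2 + 24*u - 16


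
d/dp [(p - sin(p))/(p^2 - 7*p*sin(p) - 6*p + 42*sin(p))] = (6*p^2*cos(p) - p^2 + 2*p*sin(p) - 36*p*cos(p) - 7*sin(p)^2 + 36*sin(p))/((p - 6)^2*(p - 7*sin(p))^2)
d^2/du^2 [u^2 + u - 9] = 2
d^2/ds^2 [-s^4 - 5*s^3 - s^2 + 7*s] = -12*s^2 - 30*s - 2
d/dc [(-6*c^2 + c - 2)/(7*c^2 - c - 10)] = (-c^2 + 148*c - 12)/(49*c^4 - 14*c^3 - 139*c^2 + 20*c + 100)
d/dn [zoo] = 0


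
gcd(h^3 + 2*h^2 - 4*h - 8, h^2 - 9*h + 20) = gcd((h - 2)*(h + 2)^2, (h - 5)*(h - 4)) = 1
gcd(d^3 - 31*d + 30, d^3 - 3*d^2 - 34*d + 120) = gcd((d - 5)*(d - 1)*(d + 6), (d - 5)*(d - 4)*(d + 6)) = d^2 + d - 30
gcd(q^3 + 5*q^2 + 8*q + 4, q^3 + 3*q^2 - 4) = q^2 + 4*q + 4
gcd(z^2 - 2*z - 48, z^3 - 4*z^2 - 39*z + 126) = z + 6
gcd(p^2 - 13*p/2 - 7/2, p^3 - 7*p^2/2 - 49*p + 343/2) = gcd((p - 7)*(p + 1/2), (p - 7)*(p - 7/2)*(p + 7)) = p - 7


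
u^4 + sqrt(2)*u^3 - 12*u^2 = u^2*(u - 2*sqrt(2))*(u + 3*sqrt(2))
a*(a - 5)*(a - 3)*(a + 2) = a^4 - 6*a^3 - a^2 + 30*a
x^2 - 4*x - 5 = (x - 5)*(x + 1)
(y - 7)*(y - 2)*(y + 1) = y^3 - 8*y^2 + 5*y + 14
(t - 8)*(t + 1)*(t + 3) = t^3 - 4*t^2 - 29*t - 24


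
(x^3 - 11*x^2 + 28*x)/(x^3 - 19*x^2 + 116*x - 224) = x/(x - 8)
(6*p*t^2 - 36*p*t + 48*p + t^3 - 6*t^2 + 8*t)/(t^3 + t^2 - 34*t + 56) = (6*p + t)/(t + 7)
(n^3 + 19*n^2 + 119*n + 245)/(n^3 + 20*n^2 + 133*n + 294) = (n + 5)/(n + 6)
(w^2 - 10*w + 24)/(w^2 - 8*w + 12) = (w - 4)/(w - 2)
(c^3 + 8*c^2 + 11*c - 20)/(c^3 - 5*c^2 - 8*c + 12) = (c^2 + 9*c + 20)/(c^2 - 4*c - 12)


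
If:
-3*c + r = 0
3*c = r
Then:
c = r/3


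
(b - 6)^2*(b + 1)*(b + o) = b^4 + b^3*o - 11*b^3 - 11*b^2*o + 24*b^2 + 24*b*o + 36*b + 36*o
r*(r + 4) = r^2 + 4*r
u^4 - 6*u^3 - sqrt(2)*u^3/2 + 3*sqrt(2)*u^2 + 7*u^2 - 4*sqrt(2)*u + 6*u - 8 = (u - 4)*(u - 2)*(u - sqrt(2))*(u + sqrt(2)/2)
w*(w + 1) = w^2 + w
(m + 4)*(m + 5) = m^2 + 9*m + 20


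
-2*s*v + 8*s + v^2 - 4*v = (-2*s + v)*(v - 4)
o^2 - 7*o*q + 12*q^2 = (o - 4*q)*(o - 3*q)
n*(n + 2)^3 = n^4 + 6*n^3 + 12*n^2 + 8*n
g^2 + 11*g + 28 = (g + 4)*(g + 7)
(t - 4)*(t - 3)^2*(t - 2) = t^4 - 12*t^3 + 53*t^2 - 102*t + 72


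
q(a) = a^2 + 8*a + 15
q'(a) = 2*a + 8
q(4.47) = 70.74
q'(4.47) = 16.94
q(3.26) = 51.71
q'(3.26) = 14.52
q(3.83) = 60.31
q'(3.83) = 15.66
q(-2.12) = 2.53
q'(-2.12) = 3.76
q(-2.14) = 2.46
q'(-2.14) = 3.72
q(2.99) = 47.86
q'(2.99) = 13.98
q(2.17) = 37.07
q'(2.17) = 12.34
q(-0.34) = 12.40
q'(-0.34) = 7.32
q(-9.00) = 24.00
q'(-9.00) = -10.00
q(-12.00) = 63.00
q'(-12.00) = -16.00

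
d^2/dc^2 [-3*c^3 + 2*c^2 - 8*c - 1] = 4 - 18*c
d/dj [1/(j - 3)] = -1/(j - 3)^2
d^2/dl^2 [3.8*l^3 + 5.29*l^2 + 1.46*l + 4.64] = 22.8*l + 10.58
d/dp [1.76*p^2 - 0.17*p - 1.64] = 3.52*p - 0.17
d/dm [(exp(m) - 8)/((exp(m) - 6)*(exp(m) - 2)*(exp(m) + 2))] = 2*(-exp(3*m) + 15*exp(2*m) - 48*exp(m) - 4)*exp(m)/(exp(6*m) - 12*exp(5*m) + 28*exp(4*m) + 96*exp(3*m) - 272*exp(2*m) - 192*exp(m) + 576)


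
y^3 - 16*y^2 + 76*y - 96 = (y - 8)*(y - 6)*(y - 2)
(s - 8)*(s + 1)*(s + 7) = s^3 - 57*s - 56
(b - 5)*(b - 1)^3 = b^4 - 8*b^3 + 18*b^2 - 16*b + 5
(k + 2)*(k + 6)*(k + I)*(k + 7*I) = k^4 + 8*k^3 + 8*I*k^3 + 5*k^2 + 64*I*k^2 - 56*k + 96*I*k - 84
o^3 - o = o*(o - 1)*(o + 1)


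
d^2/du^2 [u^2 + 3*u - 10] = 2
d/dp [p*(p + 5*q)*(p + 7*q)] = 3*p^2 + 24*p*q + 35*q^2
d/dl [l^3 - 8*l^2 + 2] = l*(3*l - 16)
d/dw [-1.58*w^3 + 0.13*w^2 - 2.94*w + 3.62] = -4.74*w^2 + 0.26*w - 2.94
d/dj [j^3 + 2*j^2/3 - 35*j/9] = 3*j^2 + 4*j/3 - 35/9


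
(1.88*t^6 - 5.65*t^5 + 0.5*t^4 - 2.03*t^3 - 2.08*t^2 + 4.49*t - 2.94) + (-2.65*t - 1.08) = 1.88*t^6 - 5.65*t^5 + 0.5*t^4 - 2.03*t^3 - 2.08*t^2 + 1.84*t - 4.02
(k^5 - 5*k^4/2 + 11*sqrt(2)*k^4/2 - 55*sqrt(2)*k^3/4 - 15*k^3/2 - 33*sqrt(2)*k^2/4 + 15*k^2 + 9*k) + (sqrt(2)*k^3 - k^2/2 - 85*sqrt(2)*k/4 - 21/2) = k^5 - 5*k^4/2 + 11*sqrt(2)*k^4/2 - 51*sqrt(2)*k^3/4 - 15*k^3/2 - 33*sqrt(2)*k^2/4 + 29*k^2/2 - 85*sqrt(2)*k/4 + 9*k - 21/2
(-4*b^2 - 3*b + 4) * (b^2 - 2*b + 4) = -4*b^4 + 5*b^3 - 6*b^2 - 20*b + 16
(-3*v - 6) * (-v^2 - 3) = 3*v^3 + 6*v^2 + 9*v + 18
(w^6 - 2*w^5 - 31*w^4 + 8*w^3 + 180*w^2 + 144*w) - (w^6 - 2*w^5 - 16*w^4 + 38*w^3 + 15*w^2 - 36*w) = -15*w^4 - 30*w^3 + 165*w^2 + 180*w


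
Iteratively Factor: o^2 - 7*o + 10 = (o - 2)*(o - 5)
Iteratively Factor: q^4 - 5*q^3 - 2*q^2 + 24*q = (q - 4)*(q^3 - q^2 - 6*q) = (q - 4)*(q - 3)*(q^2 + 2*q) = (q - 4)*(q - 3)*(q + 2)*(q)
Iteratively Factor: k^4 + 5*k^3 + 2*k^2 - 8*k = (k + 4)*(k^3 + k^2 - 2*k) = k*(k + 4)*(k^2 + k - 2) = k*(k - 1)*(k + 4)*(k + 2)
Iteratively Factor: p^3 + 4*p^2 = (p + 4)*(p^2) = p*(p + 4)*(p)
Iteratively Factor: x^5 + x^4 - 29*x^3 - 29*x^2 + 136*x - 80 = (x + 4)*(x^4 - 3*x^3 - 17*x^2 + 39*x - 20) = (x + 4)^2*(x^3 - 7*x^2 + 11*x - 5) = (x - 1)*(x + 4)^2*(x^2 - 6*x + 5) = (x - 1)^2*(x + 4)^2*(x - 5)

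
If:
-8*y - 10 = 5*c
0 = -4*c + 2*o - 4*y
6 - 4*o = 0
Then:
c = 16/3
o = 3/2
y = -55/12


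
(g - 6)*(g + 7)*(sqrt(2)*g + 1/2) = sqrt(2)*g^3 + g^2/2 + sqrt(2)*g^2 - 42*sqrt(2)*g + g/2 - 21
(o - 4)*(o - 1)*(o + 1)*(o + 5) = o^4 + o^3 - 21*o^2 - o + 20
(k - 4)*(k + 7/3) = k^2 - 5*k/3 - 28/3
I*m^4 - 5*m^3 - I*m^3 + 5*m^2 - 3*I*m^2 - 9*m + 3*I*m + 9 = (m - 1)*(m + 3*I)^2*(I*m + 1)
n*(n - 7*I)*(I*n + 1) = I*n^3 + 8*n^2 - 7*I*n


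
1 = 1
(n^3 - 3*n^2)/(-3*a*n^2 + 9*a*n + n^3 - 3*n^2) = -n/(3*a - n)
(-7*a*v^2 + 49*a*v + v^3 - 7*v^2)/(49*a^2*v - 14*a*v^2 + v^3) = (v - 7)/(-7*a + v)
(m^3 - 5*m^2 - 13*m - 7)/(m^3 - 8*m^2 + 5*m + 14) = (m + 1)/(m - 2)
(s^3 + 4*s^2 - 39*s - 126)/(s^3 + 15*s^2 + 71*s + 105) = (s - 6)/(s + 5)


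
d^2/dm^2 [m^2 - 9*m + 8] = 2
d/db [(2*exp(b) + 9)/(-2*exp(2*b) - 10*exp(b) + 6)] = (exp(2*b) + 9*exp(b) + 51/2)*exp(b)/(exp(4*b) + 10*exp(3*b) + 19*exp(2*b) - 30*exp(b) + 9)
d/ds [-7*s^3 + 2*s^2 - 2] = s*(4 - 21*s)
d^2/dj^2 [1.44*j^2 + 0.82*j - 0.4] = 2.88000000000000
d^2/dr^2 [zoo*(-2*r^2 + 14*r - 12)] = zoo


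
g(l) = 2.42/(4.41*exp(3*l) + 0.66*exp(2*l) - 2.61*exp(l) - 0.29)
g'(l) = 2.42*(-13.23*exp(3*l) - 1.32*exp(2*l) + 2.61*exp(l))/(4.41*exp(3*l) + 0.66*exp(2*l) - 2.61*exp(l) - 0.29)^2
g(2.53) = 0.00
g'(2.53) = -0.00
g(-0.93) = -2.56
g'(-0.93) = 0.03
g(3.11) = 0.00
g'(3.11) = -0.00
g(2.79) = 0.00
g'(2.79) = -0.00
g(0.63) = 0.09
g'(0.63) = -0.30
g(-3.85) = -7.01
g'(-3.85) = 1.11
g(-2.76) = -5.36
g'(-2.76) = 1.86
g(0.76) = 0.06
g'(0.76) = -0.19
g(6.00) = 0.00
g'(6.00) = 0.00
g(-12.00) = -8.34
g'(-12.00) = 0.00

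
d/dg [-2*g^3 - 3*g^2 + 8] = 6*g*(-g - 1)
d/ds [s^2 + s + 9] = 2*s + 1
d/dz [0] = 0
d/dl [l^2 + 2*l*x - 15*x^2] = 2*l + 2*x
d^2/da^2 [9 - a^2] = -2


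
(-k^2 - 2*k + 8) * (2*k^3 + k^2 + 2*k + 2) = -2*k^5 - 5*k^4 + 12*k^3 + 2*k^2 + 12*k + 16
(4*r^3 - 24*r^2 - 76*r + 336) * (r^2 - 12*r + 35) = 4*r^5 - 72*r^4 + 352*r^3 + 408*r^2 - 6692*r + 11760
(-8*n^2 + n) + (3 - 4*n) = -8*n^2 - 3*n + 3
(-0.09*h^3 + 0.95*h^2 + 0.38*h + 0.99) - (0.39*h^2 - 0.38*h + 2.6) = -0.09*h^3 + 0.56*h^2 + 0.76*h - 1.61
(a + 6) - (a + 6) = 0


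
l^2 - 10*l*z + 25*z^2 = (l - 5*z)^2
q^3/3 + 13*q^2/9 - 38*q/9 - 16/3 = (q/3 + 1/3)*(q - 8/3)*(q + 6)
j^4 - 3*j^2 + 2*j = j*(j - 1)^2*(j + 2)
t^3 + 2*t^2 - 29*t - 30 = (t - 5)*(t + 1)*(t + 6)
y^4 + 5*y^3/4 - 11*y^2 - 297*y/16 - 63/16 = (y - 7/2)*(y + 1/4)*(y + 3/2)*(y + 3)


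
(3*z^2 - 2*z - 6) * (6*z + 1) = 18*z^3 - 9*z^2 - 38*z - 6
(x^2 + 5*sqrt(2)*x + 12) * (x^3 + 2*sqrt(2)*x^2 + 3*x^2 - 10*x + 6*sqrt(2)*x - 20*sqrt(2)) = x^5 + 3*x^4 + 7*sqrt(2)*x^4 + 22*x^3 + 21*sqrt(2)*x^3 - 46*sqrt(2)*x^2 + 96*x^2 - 320*x + 72*sqrt(2)*x - 240*sqrt(2)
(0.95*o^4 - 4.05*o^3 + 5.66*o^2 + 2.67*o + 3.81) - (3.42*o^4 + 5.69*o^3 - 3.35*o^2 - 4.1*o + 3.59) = -2.47*o^4 - 9.74*o^3 + 9.01*o^2 + 6.77*o + 0.22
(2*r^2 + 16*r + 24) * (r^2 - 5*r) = 2*r^4 + 6*r^3 - 56*r^2 - 120*r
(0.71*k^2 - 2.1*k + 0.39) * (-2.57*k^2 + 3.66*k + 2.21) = -1.8247*k^4 + 7.9956*k^3 - 7.1192*k^2 - 3.2136*k + 0.8619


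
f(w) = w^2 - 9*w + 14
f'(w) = 2*w - 9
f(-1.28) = 27.16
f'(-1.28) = -11.56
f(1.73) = 1.42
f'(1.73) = -5.54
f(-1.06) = 24.66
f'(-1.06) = -11.12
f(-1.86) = 34.20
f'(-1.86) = -12.72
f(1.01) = 5.93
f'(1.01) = -6.98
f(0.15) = 12.67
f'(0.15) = -8.70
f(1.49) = 2.81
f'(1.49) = -6.02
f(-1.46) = 29.27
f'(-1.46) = -11.92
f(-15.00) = 374.00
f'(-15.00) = -39.00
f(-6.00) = 104.00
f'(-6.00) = -21.00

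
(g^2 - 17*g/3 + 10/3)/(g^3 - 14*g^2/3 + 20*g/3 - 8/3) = (g - 5)/(g^2 - 4*g + 4)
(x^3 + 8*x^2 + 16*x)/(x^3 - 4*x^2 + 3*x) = (x^2 + 8*x + 16)/(x^2 - 4*x + 3)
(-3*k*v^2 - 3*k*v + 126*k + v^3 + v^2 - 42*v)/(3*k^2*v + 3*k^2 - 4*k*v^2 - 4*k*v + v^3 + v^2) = (v^2 + v - 42)/(-k*v - k + v^2 + v)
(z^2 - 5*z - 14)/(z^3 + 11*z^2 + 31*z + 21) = (z^2 - 5*z - 14)/(z^3 + 11*z^2 + 31*z + 21)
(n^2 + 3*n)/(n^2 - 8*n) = (n + 3)/(n - 8)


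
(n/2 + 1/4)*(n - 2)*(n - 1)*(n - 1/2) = n^4/2 - 3*n^3/2 + 7*n^2/8 + 3*n/8 - 1/4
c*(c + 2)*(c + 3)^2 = c^4 + 8*c^3 + 21*c^2 + 18*c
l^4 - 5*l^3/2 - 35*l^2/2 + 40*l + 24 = (l - 4)*(l - 3)*(l + 1/2)*(l + 4)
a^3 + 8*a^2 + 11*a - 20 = (a - 1)*(a + 4)*(a + 5)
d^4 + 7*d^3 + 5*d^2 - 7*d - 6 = (d - 1)*(d + 1)^2*(d + 6)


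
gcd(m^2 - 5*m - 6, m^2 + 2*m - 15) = 1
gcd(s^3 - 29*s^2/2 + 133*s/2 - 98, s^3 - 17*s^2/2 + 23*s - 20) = s - 4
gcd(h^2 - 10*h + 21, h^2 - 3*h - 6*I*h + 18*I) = h - 3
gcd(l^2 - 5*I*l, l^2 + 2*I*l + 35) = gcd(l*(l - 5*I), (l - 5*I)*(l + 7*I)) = l - 5*I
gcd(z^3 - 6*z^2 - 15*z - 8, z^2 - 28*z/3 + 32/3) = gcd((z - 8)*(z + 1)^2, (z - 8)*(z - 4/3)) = z - 8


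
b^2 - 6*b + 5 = (b - 5)*(b - 1)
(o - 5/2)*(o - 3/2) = o^2 - 4*o + 15/4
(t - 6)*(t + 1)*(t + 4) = t^3 - t^2 - 26*t - 24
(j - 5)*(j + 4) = j^2 - j - 20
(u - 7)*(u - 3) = u^2 - 10*u + 21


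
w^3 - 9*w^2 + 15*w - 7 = (w - 7)*(w - 1)^2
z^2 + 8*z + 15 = (z + 3)*(z + 5)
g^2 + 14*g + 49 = (g + 7)^2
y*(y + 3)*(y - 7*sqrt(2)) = y^3 - 7*sqrt(2)*y^2 + 3*y^2 - 21*sqrt(2)*y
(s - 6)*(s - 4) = s^2 - 10*s + 24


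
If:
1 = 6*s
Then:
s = 1/6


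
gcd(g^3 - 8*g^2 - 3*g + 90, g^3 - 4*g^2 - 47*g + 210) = g^2 - 11*g + 30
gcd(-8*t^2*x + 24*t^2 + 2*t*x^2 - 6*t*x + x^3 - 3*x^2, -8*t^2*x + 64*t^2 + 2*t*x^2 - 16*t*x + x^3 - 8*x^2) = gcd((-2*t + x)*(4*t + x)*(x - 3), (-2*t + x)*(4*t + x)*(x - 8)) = -8*t^2 + 2*t*x + x^2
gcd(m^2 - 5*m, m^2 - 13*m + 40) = m - 5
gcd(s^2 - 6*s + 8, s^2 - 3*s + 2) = s - 2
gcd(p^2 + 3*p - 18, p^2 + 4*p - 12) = p + 6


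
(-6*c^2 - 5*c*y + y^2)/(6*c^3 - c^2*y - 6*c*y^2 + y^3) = 1/(-c + y)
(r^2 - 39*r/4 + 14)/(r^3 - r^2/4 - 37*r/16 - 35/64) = 16*(r - 8)/(16*r^2 + 24*r + 5)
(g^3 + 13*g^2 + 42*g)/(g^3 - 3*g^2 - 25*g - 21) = g*(g^2 + 13*g + 42)/(g^3 - 3*g^2 - 25*g - 21)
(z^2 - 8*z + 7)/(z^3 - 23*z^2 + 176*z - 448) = (z - 1)/(z^2 - 16*z + 64)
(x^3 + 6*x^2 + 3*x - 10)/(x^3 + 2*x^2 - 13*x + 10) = (x + 2)/(x - 2)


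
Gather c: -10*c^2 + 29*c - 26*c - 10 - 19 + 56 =-10*c^2 + 3*c + 27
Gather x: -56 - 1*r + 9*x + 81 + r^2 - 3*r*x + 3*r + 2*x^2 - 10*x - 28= r^2 + 2*r + 2*x^2 + x*(-3*r - 1) - 3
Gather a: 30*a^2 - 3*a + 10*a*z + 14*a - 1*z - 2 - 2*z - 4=30*a^2 + a*(10*z + 11) - 3*z - 6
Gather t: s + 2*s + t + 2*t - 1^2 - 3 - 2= 3*s + 3*t - 6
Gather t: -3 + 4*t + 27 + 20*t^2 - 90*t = 20*t^2 - 86*t + 24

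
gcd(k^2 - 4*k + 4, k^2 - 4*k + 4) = k^2 - 4*k + 4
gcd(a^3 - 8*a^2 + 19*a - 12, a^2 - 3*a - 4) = a - 4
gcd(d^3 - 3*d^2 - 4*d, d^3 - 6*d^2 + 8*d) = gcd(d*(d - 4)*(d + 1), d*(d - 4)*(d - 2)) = d^2 - 4*d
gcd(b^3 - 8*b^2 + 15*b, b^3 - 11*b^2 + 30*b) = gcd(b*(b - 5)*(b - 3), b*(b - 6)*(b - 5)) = b^2 - 5*b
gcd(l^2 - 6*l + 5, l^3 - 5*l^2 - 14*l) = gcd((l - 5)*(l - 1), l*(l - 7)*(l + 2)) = 1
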